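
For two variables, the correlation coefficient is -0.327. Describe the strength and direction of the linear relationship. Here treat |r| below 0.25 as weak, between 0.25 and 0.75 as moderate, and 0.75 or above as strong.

moderate negative

r = -0.327 < 0 so the relationship is negative.
|r| = 0.327, which falls in the moderate range.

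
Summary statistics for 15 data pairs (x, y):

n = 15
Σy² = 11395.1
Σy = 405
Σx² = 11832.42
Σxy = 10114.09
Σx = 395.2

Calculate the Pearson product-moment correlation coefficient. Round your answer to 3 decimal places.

r = (nΣxy − ΣxΣy) / √[(nΣx² − (Σx)²)(nΣy² − (Σy)²)]
Numerator: 15×10114.09 − 395.2×405 = -8344.65
Denominator: √[(177486.3 − 156183.04)(170926.5 − 164025)] = √[21303.26 × 6901.5] = 12125.3639
r = -8344.65 / 12125.3639 ≈ -0.688

-0.688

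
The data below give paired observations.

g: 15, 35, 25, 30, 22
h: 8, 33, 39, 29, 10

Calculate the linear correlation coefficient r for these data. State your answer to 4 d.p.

n = 5, Σg = 127, Σh = 119, Σg² = 3459, Σh² = 3615, Σgh = 3340
nΣgh − ΣgΣh = 16700 − 15113 = 1587
nΣg² − (Σg)² = 17295 − 16129 = 1166; nΣh² − (Σh)² = 18075 − 14161 = 3914
r = 1587 / √(1166 × 3914) = 1587 / 2136.2874 ≈ 0.7429

0.7429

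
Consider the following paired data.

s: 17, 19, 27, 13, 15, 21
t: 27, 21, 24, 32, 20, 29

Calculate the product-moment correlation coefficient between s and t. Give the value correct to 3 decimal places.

n = 6, Σs = 112, Σt = 153, Σs² = 2214, Σt² = 4011, Σst = 2831
nΣst − ΣsΣt = 16986 − 17136 = -150
nΣs² − (Σs)² = 13284 − 12544 = 740; nΣt² − (Σt)² = 24066 − 23409 = 657
r = -150 / √(740 × 657) = -150 / 697.2661 ≈ -0.215

-0.215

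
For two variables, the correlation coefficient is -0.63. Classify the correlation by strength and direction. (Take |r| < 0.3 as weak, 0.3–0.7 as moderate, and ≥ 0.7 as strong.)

r = -0.63 < 0 so the relationship is negative.
|r| = 0.63, which falls in the moderate range.

moderate negative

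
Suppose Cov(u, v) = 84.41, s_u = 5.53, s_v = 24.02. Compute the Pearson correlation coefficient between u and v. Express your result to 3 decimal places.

0.635

r = Cov(u,v) / (s_u · s_v) = 84.41 / (5.53 × 24.02)
  = 84.41 / 132.8306 ≈ 0.635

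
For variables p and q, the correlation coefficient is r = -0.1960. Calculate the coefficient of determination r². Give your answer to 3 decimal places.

0.038

r² = (-0.1960)² = 0.038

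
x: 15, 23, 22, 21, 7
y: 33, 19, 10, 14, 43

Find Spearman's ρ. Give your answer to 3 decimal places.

Rank x: 2, 5, 4, 3, 1
Rank y: 4, 3, 1, 2, 5
d = rank(x) − rank(y): -2, 2, 3, 1, -4; Σd² = 34
ρ = 1 − 6Σd² / [n(n²−1)] = 1 − 6×34 / (5×24) = 1 − 204/120 ≈ -0.700

-0.700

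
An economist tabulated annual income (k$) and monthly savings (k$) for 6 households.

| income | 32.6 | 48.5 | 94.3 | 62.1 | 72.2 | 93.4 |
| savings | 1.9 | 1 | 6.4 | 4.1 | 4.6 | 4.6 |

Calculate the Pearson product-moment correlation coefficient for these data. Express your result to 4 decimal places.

0.8721

n = 6, Σx = 403.1, Σy = 22.6, Σx² = 30100.31, Σy² = 104.7, Σxy = 1730.33
nΣxy − ΣxΣy = 10381.98 − 9110.06 = 1271.92
nΣx² − (Σx)² = 180601.86 − 162489.61 = 18112.25; nΣy² − (Σy)² = 628.2 − 510.76 = 117.44
r = 1271.92 / √(18112.25 × 117.44) = 1271.92 / 1458.4590 ≈ 0.8721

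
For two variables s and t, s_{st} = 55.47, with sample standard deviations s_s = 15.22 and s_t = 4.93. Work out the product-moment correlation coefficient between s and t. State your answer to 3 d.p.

0.739

r = Cov(s,t) / (s_s · s_t) = 55.47 / (15.22 × 4.93)
  = 55.47 / 75.0346 ≈ 0.739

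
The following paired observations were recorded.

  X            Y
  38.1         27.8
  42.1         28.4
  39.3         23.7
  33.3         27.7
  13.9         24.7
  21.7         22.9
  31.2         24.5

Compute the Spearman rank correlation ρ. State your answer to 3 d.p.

Rank X: 5, 7, 6, 4, 1, 2, 3
Rank Y: 6, 7, 2, 5, 4, 1, 3
d = rank(X) − rank(Y): -1, 0, 4, -1, -3, 1, 0; Σd² = 28
ρ = 1 − 6Σd² / [n(n²−1)] = 1 − 6×28 / (7×48) = 1 − 168/336 ≈ 0.500

0.500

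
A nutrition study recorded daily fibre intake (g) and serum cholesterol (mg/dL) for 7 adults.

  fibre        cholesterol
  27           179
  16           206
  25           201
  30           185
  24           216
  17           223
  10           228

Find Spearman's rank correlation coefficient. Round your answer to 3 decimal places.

-0.857

Rank fibre: 6, 2, 5, 7, 4, 3, 1
Rank cholesterol: 1, 4, 3, 2, 5, 6, 7
d = rank(fibre) − rank(cholesterol): 5, -2, 2, 5, -1, -3, -6; Σd² = 104
ρ = 1 − 6Σd² / [n(n²−1)] = 1 − 6×104 / (7×48) = 1 − 624/336 ≈ -0.857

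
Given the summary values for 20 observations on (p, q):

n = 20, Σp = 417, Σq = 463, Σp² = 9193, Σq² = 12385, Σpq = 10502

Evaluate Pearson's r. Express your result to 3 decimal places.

0.931

r = (nΣpq − ΣpΣq) / √[(nΣp² − (Σp)²)(nΣq² − (Σq)²)]
Numerator: 20×10502 − 417×463 = 16969
Denominator: √[(183860 − 173889)(247700 − 214369)] = √[9971 × 33331] = 18230.2880
r = 16969 / 18230.2880 ≈ 0.931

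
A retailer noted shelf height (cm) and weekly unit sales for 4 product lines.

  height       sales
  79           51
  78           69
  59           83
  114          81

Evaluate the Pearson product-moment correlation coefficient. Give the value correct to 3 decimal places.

0.111

n = 4, Σx = 330, Σy = 284, Σx² = 28802, Σy² = 20812, Σxy = 23542
nΣxy − ΣxΣy = 94168 − 93720 = 448
nΣx² − (Σx)² = 115208 − 108900 = 6308; nΣy² − (Σy)² = 83248 − 80656 = 2592
r = 448 / √(6308 × 2592) = 448 / 4043.5549 ≈ 0.111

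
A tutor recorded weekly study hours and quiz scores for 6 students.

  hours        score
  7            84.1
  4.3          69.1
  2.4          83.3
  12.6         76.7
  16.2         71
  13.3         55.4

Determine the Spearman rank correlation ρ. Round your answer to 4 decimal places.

Rank hours: 3, 2, 1, 4, 6, 5
Rank score: 6, 2, 5, 4, 3, 1
d = rank(hours) − rank(score): -3, 0, -4, 0, 3, 4; Σd² = 50
ρ = 1 − 6Σd² / [n(n²−1)] = 1 − 6×50 / (6×35) = 1 − 300/210 ≈ -0.4286

-0.4286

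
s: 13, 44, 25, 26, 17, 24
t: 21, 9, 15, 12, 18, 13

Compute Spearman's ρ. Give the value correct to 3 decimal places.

Rank s: 1, 6, 4, 5, 2, 3
Rank t: 6, 1, 4, 2, 5, 3
d = rank(s) − rank(t): -5, 5, 0, 3, -3, 0; Σd² = 68
ρ = 1 − 6Σd² / [n(n²−1)] = 1 − 6×68 / (6×35) = 1 − 408/210 ≈ -0.943

-0.943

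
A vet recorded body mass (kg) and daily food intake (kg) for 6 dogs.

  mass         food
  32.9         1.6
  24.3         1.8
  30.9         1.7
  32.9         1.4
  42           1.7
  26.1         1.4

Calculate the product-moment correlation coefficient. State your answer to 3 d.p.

0.067

n = 6, Σx = 189.1, Σy = 9.6, Σx² = 6155.33, Σy² = 15.5, Σxy = 302.91
nΣxy − ΣxΣy = 1817.46 − 1815.36 = 2.1
nΣx² − (Σx)² = 36931.98 − 35758.81 = 1173.17; nΣy² − (Σy)² = 93 − 92.16 = 0.84
r = 2.1 / √(1173.17 × 0.84) = 2.1 / 31.3921 ≈ 0.067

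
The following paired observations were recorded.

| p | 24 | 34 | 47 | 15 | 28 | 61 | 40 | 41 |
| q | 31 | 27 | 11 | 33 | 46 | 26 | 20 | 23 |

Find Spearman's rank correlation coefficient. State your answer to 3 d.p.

-0.762

Rank p: 2, 4, 7, 1, 3, 8, 5, 6
Rank q: 6, 5, 1, 7, 8, 4, 2, 3
d = rank(p) − rank(q): -4, -1, 6, -6, -5, 4, 3, 3; Σd² = 148
ρ = 1 − 6Σd² / [n(n²−1)] = 1 − 6×148 / (8×63) = 1 − 888/504 ≈ -0.762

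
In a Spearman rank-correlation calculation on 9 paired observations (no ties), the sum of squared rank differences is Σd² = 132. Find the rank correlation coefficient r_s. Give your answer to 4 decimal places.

ρ = 1 − 6Σd² / [n(n²−1)] = 1 − 6×132 / (9×80)
  = 1 − 792/720 = 1 − 1.10000 ≈ -0.1000

-0.1000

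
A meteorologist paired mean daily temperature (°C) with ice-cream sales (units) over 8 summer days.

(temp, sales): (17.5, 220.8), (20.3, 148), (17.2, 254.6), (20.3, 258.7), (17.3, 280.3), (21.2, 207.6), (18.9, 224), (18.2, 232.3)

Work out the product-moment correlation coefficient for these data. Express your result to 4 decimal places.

n = 8, Σx = 150.9, Σy = 1826.3, Σx² = 2863.45, Σy² = 428208.63, Σxy = 34210.9
nΣxy − ΣxΣy = 273687.2 − 275588.67 = -1901.47
nΣx² − (Σx)² = 22907.6 − 22770.81 = 136.79; nΣy² − (Σy)² = 3425669.04 − 3335371.69 = 90297.35
r = -1901.47 / √(136.79 × 90297.35) = -1901.47 / 3514.5091 ≈ -0.5410

-0.5410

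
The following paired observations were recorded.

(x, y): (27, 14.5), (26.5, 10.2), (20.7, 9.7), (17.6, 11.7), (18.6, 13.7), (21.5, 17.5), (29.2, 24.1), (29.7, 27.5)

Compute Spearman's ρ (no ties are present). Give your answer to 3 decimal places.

0.690

Rank x: 6, 5, 3, 1, 2, 4, 7, 8
Rank y: 5, 2, 1, 3, 4, 6, 7, 8
d = rank(x) − rank(y): 1, 3, 2, -2, -2, -2, 0, 0; Σd² = 26
ρ = 1 − 6Σd² / [n(n²−1)] = 1 − 6×26 / (8×63) = 1 − 156/504 ≈ 0.690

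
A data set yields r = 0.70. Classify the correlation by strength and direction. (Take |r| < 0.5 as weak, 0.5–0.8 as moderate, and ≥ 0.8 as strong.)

moderate positive

r = 0.70 > 0 so the relationship is positive.
|r| = 0.70, which falls in the moderate range.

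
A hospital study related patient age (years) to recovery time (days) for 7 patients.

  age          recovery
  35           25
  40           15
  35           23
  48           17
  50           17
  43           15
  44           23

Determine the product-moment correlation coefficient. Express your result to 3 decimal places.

-0.579

n = 7, Σx = 295, Σy = 135, Σx² = 12639, Σy² = 2711, Σxy = 5603
nΣxy − ΣxΣy = 39221 − 39825 = -604
nΣx² − (Σx)² = 88473 − 87025 = 1448; nΣy² − (Σy)² = 18977 − 18225 = 752
r = -604 / √(1448 × 752) = -604 / 1043.5018 ≈ -0.579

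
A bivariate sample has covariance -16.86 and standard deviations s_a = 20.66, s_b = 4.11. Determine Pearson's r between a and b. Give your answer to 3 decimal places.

-0.199

r = Cov(a,b) / (s_a · s_b) = -16.86 / (20.66 × 4.11)
  = -16.86 / 84.9126 ≈ -0.199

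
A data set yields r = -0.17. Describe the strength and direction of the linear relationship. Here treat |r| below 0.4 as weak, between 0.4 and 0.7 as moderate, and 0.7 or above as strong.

weak negative

r = -0.17 < 0 so the relationship is negative.
|r| = 0.17, which falls in the weak range.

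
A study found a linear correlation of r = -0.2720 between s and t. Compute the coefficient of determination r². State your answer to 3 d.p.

0.074

r² = (-0.2720)² = 0.074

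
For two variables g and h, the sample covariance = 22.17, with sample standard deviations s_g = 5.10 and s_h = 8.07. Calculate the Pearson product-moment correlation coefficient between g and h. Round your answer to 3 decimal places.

r = Cov(g,h) / (s_g · s_h) = 22.17 / (5.10 × 8.07)
  = 22.17 / 41.1570 ≈ 0.539

0.539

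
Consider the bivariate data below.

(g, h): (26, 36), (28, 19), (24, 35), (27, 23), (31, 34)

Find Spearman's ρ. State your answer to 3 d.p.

Rank g: 2, 4, 1, 3, 5
Rank h: 5, 1, 4, 2, 3
d = rank(g) − rank(h): -3, 3, -3, 1, 2; Σd² = 32
ρ = 1 − 6Σd² / [n(n²−1)] = 1 − 6×32 / (5×24) = 1 − 192/120 ≈ -0.600

-0.600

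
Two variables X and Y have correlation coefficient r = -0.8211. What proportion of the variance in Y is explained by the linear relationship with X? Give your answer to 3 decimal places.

0.674

r² = (-0.8211)² = 0.674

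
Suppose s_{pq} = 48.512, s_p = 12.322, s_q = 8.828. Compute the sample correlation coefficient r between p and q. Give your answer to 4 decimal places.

r = Cov(p,q) / (s_p · s_q) = 48.512 / (12.322 × 8.828)
  = 48.512 / 108.7786 ≈ 0.4460

0.4460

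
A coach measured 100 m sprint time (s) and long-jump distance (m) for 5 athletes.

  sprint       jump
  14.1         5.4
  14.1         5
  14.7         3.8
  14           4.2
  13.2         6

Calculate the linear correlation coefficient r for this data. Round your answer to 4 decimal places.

n = 5, Σx = 70.1, Σy = 24.4, Σx² = 983.95, Σy² = 122.24, Σxy = 340.5
nΣxy − ΣxΣy = 1702.5 − 1710.44 = -7.94
nΣx² − (Σx)² = 4919.75 − 4914.01 = 5.74; nΣy² − (Σy)² = 611.2 − 595.36 = 15.84
r = -7.94 / √(5.74 × 15.84) = -7.94 / 9.5353 ≈ -0.8327

-0.8327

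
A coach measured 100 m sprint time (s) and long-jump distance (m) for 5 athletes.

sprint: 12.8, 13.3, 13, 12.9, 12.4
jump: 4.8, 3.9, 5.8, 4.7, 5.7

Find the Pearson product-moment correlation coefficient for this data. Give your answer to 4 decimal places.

-0.6733

n = 5, Σx = 64.4, Σy = 24.9, Σx² = 829.9, Σy² = 126.47, Σxy = 320.02
nΣxy − ΣxΣy = 1600.1 − 1603.56 = -3.46
nΣx² − (Σx)² = 4149.5 − 4147.36 = 2.14; nΣy² − (Σy)² = 632.35 − 620.01 = 12.34
r = -3.46 / √(2.14 × 12.34) = -3.46 / 5.1388 ≈ -0.6733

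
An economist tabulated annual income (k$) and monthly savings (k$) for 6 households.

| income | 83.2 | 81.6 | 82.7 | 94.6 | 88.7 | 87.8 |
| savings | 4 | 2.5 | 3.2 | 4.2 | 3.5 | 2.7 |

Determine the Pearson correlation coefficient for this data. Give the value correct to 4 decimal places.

0.5321

n = 6, Σx = 518.6, Σy = 20.1, Σx² = 44945.78, Σy² = 69.67, Σxy = 1746.27
nΣxy − ΣxΣy = 10477.62 − 10423.86 = 53.76
nΣx² − (Σx)² = 269674.68 − 268945.96 = 728.72; nΣy² − (Σy)² = 418.02 − 404.01 = 14.01
r = 53.76 / √(728.72 × 14.01) = 53.76 / 101.0414 ≈ 0.5321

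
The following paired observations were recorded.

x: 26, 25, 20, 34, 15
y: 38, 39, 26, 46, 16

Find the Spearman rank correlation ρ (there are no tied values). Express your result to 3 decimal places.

Rank x: 4, 3, 2, 5, 1
Rank y: 3, 4, 2, 5, 1
d = rank(x) − rank(y): 1, -1, 0, 0, 0; Σd² = 2
ρ = 1 − 6Σd² / [n(n²−1)] = 1 − 6×2 / (5×24) = 1 − 12/120 ≈ 0.900

0.900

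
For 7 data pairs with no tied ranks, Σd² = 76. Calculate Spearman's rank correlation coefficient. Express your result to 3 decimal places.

-0.357

ρ = 1 − 6Σd² / [n(n²−1)] = 1 − 6×76 / (7×48)
  = 1 − 456/336 = 1 − 1.3571 ≈ -0.357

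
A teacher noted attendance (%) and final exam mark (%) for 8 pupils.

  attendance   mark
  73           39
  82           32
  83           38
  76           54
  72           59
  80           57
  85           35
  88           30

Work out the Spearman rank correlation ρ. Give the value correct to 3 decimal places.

Rank attendance: 2, 5, 6, 3, 1, 4, 7, 8
Rank mark: 5, 2, 4, 6, 8, 7, 3, 1
d = rank(attendance) − rank(mark): -3, 3, 2, -3, -7, -3, 4, 7; Σd² = 154
ρ = 1 − 6Σd² / [n(n²−1)] = 1 − 6×154 / (8×63) = 1 − 924/504 ≈ -0.833

-0.833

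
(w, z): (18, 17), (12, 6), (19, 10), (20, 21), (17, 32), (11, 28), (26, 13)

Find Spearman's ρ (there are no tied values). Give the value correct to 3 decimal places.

Rank w: 4, 2, 5, 6, 3, 1, 7
Rank z: 4, 1, 2, 5, 7, 6, 3
d = rank(w) − rank(z): 0, 1, 3, 1, -4, -5, 4; Σd² = 68
ρ = 1 − 6Σd² / [n(n²−1)] = 1 − 6×68 / (7×48) = 1 − 408/336 ≈ -0.214

-0.214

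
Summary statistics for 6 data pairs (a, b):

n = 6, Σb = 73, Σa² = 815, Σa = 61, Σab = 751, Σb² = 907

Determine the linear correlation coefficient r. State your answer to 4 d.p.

r = (nΣab − ΣaΣb) / √[(nΣa² − (Σa)²)(nΣb² − (Σb)²)]
Numerator: 6×751 − 61×73 = 53
Denominator: √[(4890 − 3721)(5442 − 5329)] = √[1169 × 113] = 363.4515
r = 53 / 363.4515 ≈ 0.1458

0.1458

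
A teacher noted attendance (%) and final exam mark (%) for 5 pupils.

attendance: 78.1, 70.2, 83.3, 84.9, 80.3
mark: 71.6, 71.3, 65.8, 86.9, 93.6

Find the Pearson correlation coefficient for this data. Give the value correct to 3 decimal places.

0.314

n = 5, Σx = 396.8, Σy = 389.2, Σx² = 31622.64, Σy² = 30852.46, Σxy = 30972.25
nΣxy − ΣxΣy = 154861.25 − 154434.56 = 426.69
nΣx² − (Σx)² = 158113.2 − 157450.24 = 662.96; nΣy² − (Σy)² = 154262.3 − 151476.64 = 2785.66
r = 426.69 / √(662.96 × 2785.66) = 426.69 / 1358.9633 ≈ 0.314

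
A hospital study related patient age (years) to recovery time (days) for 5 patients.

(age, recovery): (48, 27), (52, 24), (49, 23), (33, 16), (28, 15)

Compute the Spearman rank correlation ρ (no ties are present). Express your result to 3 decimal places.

0.700

Rank age: 3, 5, 4, 2, 1
Rank recovery: 5, 4, 3, 2, 1
d = rank(age) − rank(recovery): -2, 1, 1, 0, 0; Σd² = 6
ρ = 1 − 6Σd² / [n(n²−1)] = 1 − 6×6 / (5×24) = 1 − 36/120 ≈ 0.700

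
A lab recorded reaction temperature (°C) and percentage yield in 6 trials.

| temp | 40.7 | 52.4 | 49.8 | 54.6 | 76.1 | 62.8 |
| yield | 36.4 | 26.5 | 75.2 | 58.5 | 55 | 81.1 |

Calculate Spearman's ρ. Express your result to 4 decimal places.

Rank temp: 1, 3, 2, 4, 6, 5
Rank yield: 2, 1, 5, 4, 3, 6
d = rank(temp) − rank(yield): -1, 2, -3, 0, 3, -1; Σd² = 24
ρ = 1 − 6Σd² / [n(n²−1)] = 1 − 6×24 / (6×35) = 1 − 144/210 ≈ 0.3143

0.3143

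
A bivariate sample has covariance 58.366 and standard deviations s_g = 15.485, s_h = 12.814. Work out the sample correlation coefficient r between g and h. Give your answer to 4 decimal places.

r = Cov(g,h) / (s_g · s_h) = 58.366 / (15.485 × 12.814)
  = 58.366 / 198.4248 ≈ 0.2941

0.2941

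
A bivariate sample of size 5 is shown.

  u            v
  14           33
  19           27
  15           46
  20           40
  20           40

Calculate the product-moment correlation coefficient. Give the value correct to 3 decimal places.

n = 5, Σu = 88, Σv = 186, Σu² = 1582, Σv² = 7134, Σuv = 3265
nΣuv − ΣuΣv = 16325 − 16368 = -43
nΣu² − (Σu)² = 7910 − 7744 = 166; nΣv² − (Σv)² = 35670 − 34596 = 1074
r = -43 / √(166 × 1074) = -43 / 422.2369 ≈ -0.102

-0.102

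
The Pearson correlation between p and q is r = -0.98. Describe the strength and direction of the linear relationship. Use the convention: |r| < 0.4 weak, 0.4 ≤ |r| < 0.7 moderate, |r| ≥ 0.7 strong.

r = -0.98 < 0 so the relationship is negative.
|r| = 0.98, which falls in the strong range.

strong negative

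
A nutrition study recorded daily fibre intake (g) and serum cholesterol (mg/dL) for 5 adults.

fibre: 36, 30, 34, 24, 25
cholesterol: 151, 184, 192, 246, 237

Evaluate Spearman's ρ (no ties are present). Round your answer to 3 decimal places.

Rank fibre: 5, 3, 4, 1, 2
Rank cholesterol: 1, 2, 3, 5, 4
d = rank(fibre) − rank(cholesterol): 4, 1, 1, -4, -2; Σd² = 38
ρ = 1 − 6Σd² / [n(n²−1)] = 1 − 6×38 / (5×24) = 1 − 228/120 ≈ -0.900

-0.900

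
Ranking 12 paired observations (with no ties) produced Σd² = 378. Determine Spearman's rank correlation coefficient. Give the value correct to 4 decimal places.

ρ = 1 − 6Σd² / [n(n²−1)] = 1 − 6×378 / (12×143)
  = 1 − 2268/1716 = 1 − 1.32168 ≈ -0.3217

-0.3217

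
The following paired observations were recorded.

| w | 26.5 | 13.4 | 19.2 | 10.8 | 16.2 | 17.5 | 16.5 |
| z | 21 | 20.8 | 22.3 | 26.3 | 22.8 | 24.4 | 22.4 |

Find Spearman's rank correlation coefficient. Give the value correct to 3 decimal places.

-0.357

Rank w: 7, 2, 6, 1, 3, 5, 4
Rank z: 2, 1, 3, 7, 5, 6, 4
d = rank(w) − rank(z): 5, 1, 3, -6, -2, -1, 0; Σd² = 76
ρ = 1 − 6Σd² / [n(n²−1)] = 1 − 6×76 / (7×48) = 1 − 456/336 ≈ -0.357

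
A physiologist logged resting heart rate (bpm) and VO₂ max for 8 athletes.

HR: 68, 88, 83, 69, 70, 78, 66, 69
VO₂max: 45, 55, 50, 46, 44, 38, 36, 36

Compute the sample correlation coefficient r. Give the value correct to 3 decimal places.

n = 8, Σx = 591, Σy = 350, Σx² = 44119, Σy² = 15638, Σxy = 26128
nΣxy − ΣxΣy = 209024 − 206850 = 2174
nΣx² − (Σx)² = 352952 − 349281 = 3671; nΣy² − (Σy)² = 125104 − 122500 = 2604
r = 2174 / √(3671 × 2604) = 2174 / 3091.8092 ≈ 0.703

0.703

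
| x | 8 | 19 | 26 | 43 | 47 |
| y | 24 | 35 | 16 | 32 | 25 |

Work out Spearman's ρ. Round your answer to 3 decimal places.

Rank x: 1, 2, 3, 4, 5
Rank y: 2, 5, 1, 4, 3
d = rank(x) − rank(y): -1, -3, 2, 0, 2; Σd² = 18
ρ = 1 − 6Σd² / [n(n²−1)] = 1 − 6×18 / (5×24) = 1 − 108/120 ≈ 0.100

0.100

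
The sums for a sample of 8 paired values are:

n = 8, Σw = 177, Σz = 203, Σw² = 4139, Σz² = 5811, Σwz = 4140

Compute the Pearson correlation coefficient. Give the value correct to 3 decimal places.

r = (nΣwz − ΣwΣz) / √[(nΣw² − (Σw)²)(nΣz² − (Σz)²)]
Numerator: 8×4140 − 177×203 = -2811
Denominator: √[(33112 − 31329)(46488 − 41209)] = √[1783 × 5279] = 3067.9728
r = -2811 / 3067.9728 ≈ -0.916

-0.916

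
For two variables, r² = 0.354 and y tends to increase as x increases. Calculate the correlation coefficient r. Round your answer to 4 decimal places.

|r| = √0.354 = 0.5950
The association is positive, so r = 0.5950.

0.5950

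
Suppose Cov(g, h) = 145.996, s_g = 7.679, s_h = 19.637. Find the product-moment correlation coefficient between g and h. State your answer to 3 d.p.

0.968

r = Cov(g,h) / (s_g · s_h) = 145.996 / (7.679 × 19.637)
  = 145.996 / 150.7925 ≈ 0.968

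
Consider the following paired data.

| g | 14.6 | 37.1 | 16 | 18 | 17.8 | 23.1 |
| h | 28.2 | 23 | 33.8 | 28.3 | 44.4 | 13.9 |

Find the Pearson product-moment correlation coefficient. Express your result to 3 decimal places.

n = 6, Σg = 126.6, Σh = 171.6, Σg² = 3020.02, Σh² = 5432.14, Σgh = 3426.63
nΣgh − ΣgΣh = 20559.78 − 21724.56 = -1164.78
nΣg² − (Σg)² = 18120.12 − 16027.56 = 2092.56; nΣh² − (Σh)² = 32592.84 − 29446.56 = 3146.28
r = -1164.78 / √(2092.56 × 3146.28) = -1164.78 / 2565.8877 ≈ -0.454

-0.454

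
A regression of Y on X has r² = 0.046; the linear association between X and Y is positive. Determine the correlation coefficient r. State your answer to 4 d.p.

|r| = √0.046 = 0.2145
The association is positive, so r = 0.2145.

0.2145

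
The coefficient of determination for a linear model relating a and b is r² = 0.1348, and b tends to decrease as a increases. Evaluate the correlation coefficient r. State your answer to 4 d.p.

|r| = √0.1348 = 0.3672
The association is negative, so r = −0.3672.

-0.3672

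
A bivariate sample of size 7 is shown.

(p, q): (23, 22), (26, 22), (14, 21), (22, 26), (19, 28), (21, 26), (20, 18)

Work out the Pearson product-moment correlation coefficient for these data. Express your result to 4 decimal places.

n = 7, Σp = 145, Σq = 163, Σp² = 3087, Σq² = 3869, Σpq = 3382
nΣpq − ΣpΣq = 23674 − 23635 = 39
nΣp² − (Σp)² = 21609 − 21025 = 584; nΣq² − (Σq)² = 27083 − 26569 = 514
r = 39 / √(584 × 514) = 39 / 547.8832 ≈ 0.0712

0.0712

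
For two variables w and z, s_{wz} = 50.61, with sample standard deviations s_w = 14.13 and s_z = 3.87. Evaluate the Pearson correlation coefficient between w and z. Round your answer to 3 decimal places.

r = Cov(w,z) / (s_w · s_z) = 50.61 / (14.13 × 3.87)
  = 50.61 / 54.6831 ≈ 0.926

0.926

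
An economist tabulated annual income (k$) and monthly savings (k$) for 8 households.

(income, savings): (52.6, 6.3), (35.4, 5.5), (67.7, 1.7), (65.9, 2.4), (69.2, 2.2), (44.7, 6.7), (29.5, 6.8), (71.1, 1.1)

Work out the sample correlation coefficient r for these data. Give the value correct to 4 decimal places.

-0.8968

n = 8, Σx = 436.1, Σy = 32.7, Σx² = 25658.21, Σy² = 175.77, Σxy = 1529.87
nΣxy − ΣxΣy = 12238.96 − 14260.47 = -2021.51
nΣx² − (Σx)² = 205265.68 − 190183.21 = 15082.47; nΣy² − (Σy)² = 1406.16 − 1069.29 = 336.87
r = -2021.51 / √(15082.47 × 336.87) = -2021.51 / 2254.0700 ≈ -0.8968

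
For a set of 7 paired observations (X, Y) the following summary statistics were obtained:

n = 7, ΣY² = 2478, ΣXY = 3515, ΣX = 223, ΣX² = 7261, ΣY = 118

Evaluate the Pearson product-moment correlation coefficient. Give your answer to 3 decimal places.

-0.882

r = (nΣXY − ΣXΣY) / √[(nΣX² − (ΣX)²)(nΣY² − (ΣY)²)]
Numerator: 7×3515 − 223×118 = -1709
Denominator: √[(50827 − 49729)(17346 − 13924)] = √[1098 × 3422] = 1938.3901
r = -1709 / 1938.3901 ≈ -0.882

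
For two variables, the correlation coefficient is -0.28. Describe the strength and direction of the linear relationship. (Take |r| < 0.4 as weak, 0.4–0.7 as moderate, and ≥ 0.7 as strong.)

r = -0.28 < 0 so the relationship is negative.
|r| = 0.28, which falls in the weak range.

weak negative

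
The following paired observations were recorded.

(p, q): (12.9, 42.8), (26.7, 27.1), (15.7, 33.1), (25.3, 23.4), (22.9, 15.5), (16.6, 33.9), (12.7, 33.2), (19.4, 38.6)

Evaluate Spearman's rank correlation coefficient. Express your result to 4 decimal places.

-0.6190

Rank p: 2, 8, 3, 7, 6, 4, 1, 5
Rank q: 8, 3, 4, 2, 1, 6, 5, 7
d = rank(p) − rank(q): -6, 5, -1, 5, 5, -2, -4, -2; Σd² = 136
ρ = 1 − 6Σd² / [n(n²−1)] = 1 − 6×136 / (8×63) = 1 − 816/504 ≈ -0.6190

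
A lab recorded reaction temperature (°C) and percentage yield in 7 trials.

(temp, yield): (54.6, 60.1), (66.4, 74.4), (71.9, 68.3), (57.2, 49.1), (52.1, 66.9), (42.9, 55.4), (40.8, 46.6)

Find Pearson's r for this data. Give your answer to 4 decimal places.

0.7161

n = 7, Σx = 385.9, Σy = 420.8, Σx² = 22051.03, Σy² = 25939.4, Σxy = 23704.34
nΣxy − ΣxΣy = 165930.38 − 162386.72 = 3543.66
nΣx² − (Σx)² = 154357.21 − 148918.81 = 5438.4; nΣy² − (Σy)² = 181575.8 − 177072.64 = 4503.16
r = 3543.66 / √(5438.4 × 4503.16) = 3543.66 / 4948.7357 ≈ 0.7161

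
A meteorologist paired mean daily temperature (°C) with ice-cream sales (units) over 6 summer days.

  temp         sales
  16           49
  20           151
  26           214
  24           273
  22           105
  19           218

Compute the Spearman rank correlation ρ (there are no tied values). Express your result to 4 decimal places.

0.4857

Rank temp: 1, 3, 6, 5, 4, 2
Rank sales: 1, 3, 4, 6, 2, 5
d = rank(temp) − rank(sales): 0, 0, 2, -1, 2, -3; Σd² = 18
ρ = 1 − 6Σd² / [n(n²−1)] = 1 − 6×18 / (6×35) = 1 − 108/210 ≈ 0.4857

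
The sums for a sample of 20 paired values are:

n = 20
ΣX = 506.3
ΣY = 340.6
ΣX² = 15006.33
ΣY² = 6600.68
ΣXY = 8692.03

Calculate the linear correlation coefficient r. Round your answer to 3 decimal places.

0.053

r = (nΣXY − ΣXΣY) / √[(nΣX² − (ΣX)²)(nΣY² − (ΣY)²)]
Numerator: 20×8692.03 − 506.3×340.6 = 1394.82
Denominator: √[(300126.6 − 256339.69)(132013.6 − 116008.36)] = √[43786.91 × 16005.24] = 26473.0052
r = 1394.82 / 26473.0052 ≈ 0.053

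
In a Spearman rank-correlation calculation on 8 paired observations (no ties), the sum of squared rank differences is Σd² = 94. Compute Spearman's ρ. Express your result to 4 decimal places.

-0.1190

ρ = 1 − 6Σd² / [n(n²−1)] = 1 − 6×94 / (8×63)
  = 1 − 564/504 = 1 − 1.11905 ≈ -0.1190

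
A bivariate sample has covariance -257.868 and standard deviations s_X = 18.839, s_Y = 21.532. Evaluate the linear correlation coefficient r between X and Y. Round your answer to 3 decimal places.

r = Cov(X,Y) / (s_X · s_Y) = -257.868 / (18.839 × 21.532)
  = -257.868 / 405.6413 ≈ -0.636

-0.636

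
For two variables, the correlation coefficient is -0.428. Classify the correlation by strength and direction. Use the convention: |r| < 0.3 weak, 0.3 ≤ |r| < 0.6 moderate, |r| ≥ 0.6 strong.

r = -0.428 < 0 so the relationship is negative.
|r| = 0.428, which falls in the moderate range.

moderate negative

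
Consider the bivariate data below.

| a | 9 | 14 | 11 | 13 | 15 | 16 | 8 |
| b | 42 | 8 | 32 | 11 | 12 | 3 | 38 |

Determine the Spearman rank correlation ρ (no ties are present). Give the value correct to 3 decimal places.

Rank a: 2, 5, 3, 4, 6, 7, 1
Rank b: 7, 2, 5, 3, 4, 1, 6
d = rank(a) − rank(b): -5, 3, -2, 1, 2, 6, -5; Σd² = 104
ρ = 1 − 6Σd² / [n(n²−1)] = 1 − 6×104 / (7×48) = 1 − 624/336 ≈ -0.857

-0.857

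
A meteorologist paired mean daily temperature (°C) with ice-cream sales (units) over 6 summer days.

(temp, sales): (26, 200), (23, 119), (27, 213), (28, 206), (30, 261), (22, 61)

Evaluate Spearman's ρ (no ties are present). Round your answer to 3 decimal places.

Rank temp: 3, 2, 4, 5, 6, 1
Rank sales: 3, 2, 5, 4, 6, 1
d = rank(temp) − rank(sales): 0, 0, -1, 1, 0, 0; Σd² = 2
ρ = 1 − 6Σd² / [n(n²−1)] = 1 − 6×2 / (6×35) = 1 − 12/210 ≈ 0.943

0.943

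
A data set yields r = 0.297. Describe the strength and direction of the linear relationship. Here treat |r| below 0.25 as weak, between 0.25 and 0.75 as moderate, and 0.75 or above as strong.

moderate positive

r = 0.297 > 0 so the relationship is positive.
|r| = 0.297, which falls in the moderate range.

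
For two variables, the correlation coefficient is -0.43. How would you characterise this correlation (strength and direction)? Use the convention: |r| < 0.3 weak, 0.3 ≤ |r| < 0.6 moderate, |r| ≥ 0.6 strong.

r = -0.43 < 0 so the relationship is negative.
|r| = 0.43, which falls in the moderate range.

moderate negative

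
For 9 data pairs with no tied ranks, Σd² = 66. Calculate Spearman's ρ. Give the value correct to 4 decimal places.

ρ = 1 − 6Σd² / [n(n²−1)] = 1 − 6×66 / (9×80)
  = 1 − 396/720 = 1 − 0.55000 ≈ 0.4500

0.4500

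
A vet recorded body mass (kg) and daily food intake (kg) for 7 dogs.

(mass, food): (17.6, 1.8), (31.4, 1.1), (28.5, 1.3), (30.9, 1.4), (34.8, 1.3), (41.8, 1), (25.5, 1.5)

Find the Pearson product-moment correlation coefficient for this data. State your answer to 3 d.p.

-0.909

n = 7, Σx = 210.5, Σy = 9.4, Σx² = 6671.31, Σy² = 13.04, Σxy = 271.82
nΣxy − ΣxΣy = 1902.74 − 1978.7 = -75.96
nΣx² − (Σx)² = 46699.17 − 44310.25 = 2388.92; nΣy² − (Σy)² = 91.28 − 88.36 = 2.92
r = -75.96 / √(2388.92 × 2.92) = -75.96 / 83.5203 ≈ -0.909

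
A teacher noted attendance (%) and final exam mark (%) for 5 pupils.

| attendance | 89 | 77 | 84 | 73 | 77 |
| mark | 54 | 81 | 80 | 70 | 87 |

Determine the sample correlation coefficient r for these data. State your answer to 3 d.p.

n = 5, Σx = 400, Σy = 372, Σx² = 32164, Σy² = 28346, Σxy = 29572
nΣxy − ΣxΣy = 147860 − 148800 = -940
nΣx² − (Σx)² = 160820 − 160000 = 820; nΣy² − (Σy)² = 141730 − 138384 = 3346
r = -940 / √(820 × 3346) = -940 / 1656.4178 ≈ -0.567

-0.567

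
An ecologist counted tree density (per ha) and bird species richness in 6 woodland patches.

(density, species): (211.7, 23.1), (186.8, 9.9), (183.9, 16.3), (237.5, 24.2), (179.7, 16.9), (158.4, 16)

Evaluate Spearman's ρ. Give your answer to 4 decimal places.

0.6000

Rank density: 5, 4, 3, 6, 2, 1
Rank species: 5, 1, 3, 6, 4, 2
d = rank(density) − rank(species): 0, 3, 0, 0, -2, -1; Σd² = 14
ρ = 1 − 6Σd² / [n(n²−1)] = 1 − 6×14 / (6×35) = 1 − 84/210 ≈ 0.6000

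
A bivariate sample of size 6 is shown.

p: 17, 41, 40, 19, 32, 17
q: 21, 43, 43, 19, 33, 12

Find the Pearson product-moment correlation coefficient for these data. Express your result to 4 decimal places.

0.9757

n = 6, Σp = 166, Σq = 171, Σp² = 5244, Σq² = 5733, Σpq = 5461
nΣpq − ΣpΣq = 32766 − 28386 = 4380
nΣp² − (Σp)² = 31464 − 27556 = 3908; nΣq² − (Σq)² = 34398 − 29241 = 5157
r = 4380 / √(3908 × 5157) = 4380 / 4489.2712 ≈ 0.9757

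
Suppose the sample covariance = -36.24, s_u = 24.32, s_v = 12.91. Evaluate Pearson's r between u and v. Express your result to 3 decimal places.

-0.115

r = Cov(u,v) / (s_u · s_v) = -36.24 / (24.32 × 12.91)
  = -36.24 / 313.9712 ≈ -0.115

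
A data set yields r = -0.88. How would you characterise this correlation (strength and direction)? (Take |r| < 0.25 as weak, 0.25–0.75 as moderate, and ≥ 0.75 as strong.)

strong negative

r = -0.88 < 0 so the relationship is negative.
|r| = 0.88, which falls in the strong range.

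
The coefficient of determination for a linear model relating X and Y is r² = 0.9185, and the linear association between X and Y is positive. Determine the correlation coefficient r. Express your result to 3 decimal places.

0.958

|r| = √0.9185 = 0.958
The association is positive, so r = 0.958.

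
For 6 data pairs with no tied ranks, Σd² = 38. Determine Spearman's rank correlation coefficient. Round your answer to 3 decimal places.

ρ = 1 − 6Σd² / [n(n²−1)] = 1 − 6×38 / (6×35)
  = 1 − 228/210 = 1 − 1.0857 ≈ -0.086

-0.086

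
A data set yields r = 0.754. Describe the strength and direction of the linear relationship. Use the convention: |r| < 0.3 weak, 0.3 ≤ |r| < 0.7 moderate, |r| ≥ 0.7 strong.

r = 0.754 > 0 so the relationship is positive.
|r| = 0.754, which falls in the strong range.

strong positive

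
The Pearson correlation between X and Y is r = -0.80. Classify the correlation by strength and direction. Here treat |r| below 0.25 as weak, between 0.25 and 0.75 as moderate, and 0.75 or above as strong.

r = -0.80 < 0 so the relationship is negative.
|r| = 0.80, which falls in the strong range.

strong negative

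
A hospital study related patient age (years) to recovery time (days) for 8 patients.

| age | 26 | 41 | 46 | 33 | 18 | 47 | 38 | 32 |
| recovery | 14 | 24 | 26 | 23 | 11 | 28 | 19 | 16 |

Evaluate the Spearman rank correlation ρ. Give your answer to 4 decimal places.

Rank age: 2, 6, 7, 4, 1, 8, 5, 3
Rank recovery: 2, 6, 7, 5, 1, 8, 4, 3
d = rank(age) − rank(recovery): 0, 0, 0, -1, 0, 0, 1, 0; Σd² = 2
ρ = 1 − 6Σd² / [n(n²−1)] = 1 − 6×2 / (8×63) = 1 − 12/504 ≈ 0.9762

0.9762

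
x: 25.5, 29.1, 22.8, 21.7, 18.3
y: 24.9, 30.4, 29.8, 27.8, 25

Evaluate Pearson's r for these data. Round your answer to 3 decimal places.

0.520

n = 5, Σx = 117.4, Σy = 137.9, Σx² = 2822.68, Σy² = 3830.05, Σxy = 3259.79
nΣxy − ΣxΣy = 16298.95 − 16189.46 = 109.49
nΣx² − (Σx)² = 14113.4 − 13782.76 = 330.64; nΣy² − (Σy)² = 19150.25 − 19016.41 = 133.84
r = 109.49 / √(330.64 × 133.84) = 109.49 / 210.3636 ≈ 0.520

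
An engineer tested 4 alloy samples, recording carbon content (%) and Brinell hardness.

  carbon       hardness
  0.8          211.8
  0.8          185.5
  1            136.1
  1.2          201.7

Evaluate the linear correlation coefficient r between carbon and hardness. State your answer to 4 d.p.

-0.1226

n = 4, Σx = 3.8, Σy = 735.1, Σx² = 3.72, Σy² = 138475.59, Σxy = 695.98
nΣxy − ΣxΣy = 2783.92 − 2793.38 = -9.46
nΣx² − (Σx)² = 14.88 − 14.44 = 0.44; nΣy² − (Σy)² = 553902.36 − 540372.01 = 13530.35
r = -9.46 / √(0.44 × 13530.35) = -9.46 / 77.1580 ≈ -0.1226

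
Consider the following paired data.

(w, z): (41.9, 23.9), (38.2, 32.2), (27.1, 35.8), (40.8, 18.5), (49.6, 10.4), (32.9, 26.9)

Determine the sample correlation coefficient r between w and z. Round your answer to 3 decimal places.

-0.882

n = 6, Σw = 230.5, Σz = 147.7, Σw² = 9156.47, Σz² = 4063.71, Σwz = 5357.28
nΣwz − ΣwΣz = 32143.68 − 34044.85 = -1901.17
nΣw² − (Σw)² = 54938.82 − 53130.25 = 1808.57; nΣz² − (Σz)² = 24382.26 − 21815.29 = 2566.97
r = -1901.17 / √(1808.57 × 2566.97) = -1901.17 / 2154.6566 ≈ -0.882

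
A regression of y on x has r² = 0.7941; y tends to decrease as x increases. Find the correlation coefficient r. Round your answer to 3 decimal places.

-0.891

|r| = √0.7941 = 0.891
The association is negative, so r = −0.891.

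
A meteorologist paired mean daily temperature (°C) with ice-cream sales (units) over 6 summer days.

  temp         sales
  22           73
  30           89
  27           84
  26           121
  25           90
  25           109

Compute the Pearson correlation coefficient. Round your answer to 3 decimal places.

n = 6, Σx = 155, Σy = 566, Σx² = 4039, Σy² = 54928, Σxy = 14665
nΣxy − ΣxΣy = 87990 − 87730 = 260
nΣx² − (Σx)² = 24234 − 24025 = 209; nΣy² − (Σy)² = 329568 − 320356 = 9212
r = 260 / √(209 × 9212) = 260 / 1387.5547 ≈ 0.187

0.187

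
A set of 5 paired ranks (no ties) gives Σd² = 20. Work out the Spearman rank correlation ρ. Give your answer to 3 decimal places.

ρ = 1 − 6Σd² / [n(n²−1)] = 1 − 6×20 / (5×24)
  = 1 − 120/120 = 1 − 1.0000 ≈ 0.000

0.000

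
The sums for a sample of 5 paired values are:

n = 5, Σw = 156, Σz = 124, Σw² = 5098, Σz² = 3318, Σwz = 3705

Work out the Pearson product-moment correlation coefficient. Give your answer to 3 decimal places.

-0.692

r = (nΣwz − ΣwΣz) / √[(nΣw² − (Σw)²)(nΣz² − (Σz)²)]
Numerator: 5×3705 − 156×124 = -819
Denominator: √[(25490 − 24336)(16590 − 15376)] = √[1154 × 1214] = 1183.6199
r = -819 / 1183.6199 ≈ -0.692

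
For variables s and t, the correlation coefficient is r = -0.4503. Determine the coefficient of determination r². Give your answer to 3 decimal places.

r² = (-0.4503)² = 0.203

0.203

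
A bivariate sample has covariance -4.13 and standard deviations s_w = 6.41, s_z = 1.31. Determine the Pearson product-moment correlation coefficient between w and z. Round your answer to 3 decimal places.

-0.492

r = Cov(w,z) / (s_w · s_z) = -4.13 / (6.41 × 1.31)
  = -4.13 / 8.3971 ≈ -0.492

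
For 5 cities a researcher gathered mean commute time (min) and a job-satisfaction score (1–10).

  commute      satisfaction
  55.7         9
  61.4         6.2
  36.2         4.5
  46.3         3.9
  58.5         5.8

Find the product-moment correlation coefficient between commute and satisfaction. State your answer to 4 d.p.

n = 5, Σx = 258.1, Σy = 29.4, Σx² = 13748.83, Σy² = 188.54, Σxy = 1564.75
nΣxy − ΣxΣy = 7823.75 − 7588.14 = 235.61
nΣx² − (Σx)² = 68744.15 − 66615.61 = 2128.54; nΣy² − (Σy)² = 942.7 − 864.36 = 78.34
r = 235.61 / √(2128.54 × 78.34) = 235.61 / 408.3501 ≈ 0.5770

0.5770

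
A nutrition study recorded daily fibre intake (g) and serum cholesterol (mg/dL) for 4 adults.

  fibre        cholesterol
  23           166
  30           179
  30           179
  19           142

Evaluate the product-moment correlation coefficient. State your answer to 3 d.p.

0.958

n = 4, Σx = 102, Σy = 666, Σx² = 2690, Σy² = 111802, Σxy = 17256
nΣxy − ΣxΣy = 69024 − 67932 = 1092
nΣx² − (Σx)² = 10760 − 10404 = 356; nΣy² − (Σy)² = 447208 − 443556 = 3652
r = 1092 / √(356 × 3652) = 1092 / 1140.2245 ≈ 0.958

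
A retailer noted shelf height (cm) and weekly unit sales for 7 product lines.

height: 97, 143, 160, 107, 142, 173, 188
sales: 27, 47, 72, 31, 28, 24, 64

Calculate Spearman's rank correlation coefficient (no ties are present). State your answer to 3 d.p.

0.357

Rank height: 1, 4, 5, 2, 3, 6, 7
Rank sales: 2, 5, 7, 4, 3, 1, 6
d = rank(height) − rank(sales): -1, -1, -2, -2, 0, 5, 1; Σd² = 36
ρ = 1 − 6Σd² / [n(n²−1)] = 1 − 6×36 / (7×48) = 1 − 216/336 ≈ 0.357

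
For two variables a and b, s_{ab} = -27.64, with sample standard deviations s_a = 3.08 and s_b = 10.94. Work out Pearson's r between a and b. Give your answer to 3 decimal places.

r = Cov(a,b) / (s_a · s_b) = -27.64 / (3.08 × 10.94)
  = -27.64 / 33.6952 ≈ -0.820

-0.820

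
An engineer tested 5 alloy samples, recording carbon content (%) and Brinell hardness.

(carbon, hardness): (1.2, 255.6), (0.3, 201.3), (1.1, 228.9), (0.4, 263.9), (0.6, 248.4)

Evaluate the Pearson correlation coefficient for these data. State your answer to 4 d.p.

n = 5, Σx = 3.6, Σy = 1198.1, Σx² = 3.26, Σy² = 289594.03, Σxy = 873.5
nΣxy − ΣxΣy = 4367.5 − 4313.16 = 54.34
nΣx² − (Σx)² = 16.3 − 12.96 = 3.34; nΣy² − (Σy)² = 1447970.15 − 1435443.61 = 12526.54
r = 54.34 / √(3.34 × 12526.54) = 54.34 / 204.5450 ≈ 0.2657

0.2657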